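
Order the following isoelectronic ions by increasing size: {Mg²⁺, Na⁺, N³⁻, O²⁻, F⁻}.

Mg²⁺ < Na⁺ < F⁻ < O²⁻ < N³⁻

All of these have 10 electrons, so size is governed by nuclear charge alone: the more protons, the stronger the pull on the same electron cloud, and the smaller the ion.
Nuclear charges: Mg²⁺ (Z=12), Na⁺ (Z=11), F⁻ (Z=9), O²⁻ (Z=8), N³⁻ (Z=7).
Smallest to largest: Mg²⁺ < Na⁺ < F⁻ < O²⁻ < N³⁻.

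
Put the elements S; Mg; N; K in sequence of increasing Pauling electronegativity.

N is in period 2, group 15; Mg is in period 3, group 2; S is in period 3, group 16; K is in period 4, group 1.
Smaller atoms with higher effective nuclear charge are more electronegative.
Here both period and group differ, so the two effects have to be weighed against each other.
Mg > K: both effects reinforce here, so Mg is clearly the higher of the two.
S > Mg: both are in period 3; the period trend gives S the larger value.
N > S: the two effects oppose for this pair; the down-group effect wins (3.04 vs 2.58).
Approximate values (Pauling): N 3.04, Mg 1.31, S 2.58, K 0.82.
So from lowest to highest: K < Mg < S < N.

K, Mg, S, N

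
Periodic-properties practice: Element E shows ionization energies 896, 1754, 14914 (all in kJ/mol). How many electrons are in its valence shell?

2

Look for the largest jump between consecutive ionization energies: IE3/IE2 ≈ 8.5, far larger than any earlier ratio.
That jump marks the point where a core electron is being removed. So the atom has 2 valence electrons.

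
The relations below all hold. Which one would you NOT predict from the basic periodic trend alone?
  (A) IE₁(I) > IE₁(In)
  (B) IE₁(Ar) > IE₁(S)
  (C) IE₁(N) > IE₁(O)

(C)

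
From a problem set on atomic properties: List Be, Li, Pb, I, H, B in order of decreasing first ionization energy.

H > I > Be > B > Pb > Li

H is in period 1, group 1; Li is in period 2, group 1; Be is in period 2, group 2; B is in period 2, group 13; I is in period 5, group 17; Pb is in period 6, group 14.
Across a period the outer electron is held more tightly (higher IE₁); down a group it sits in a higher shell, more shielded, and comes off more easily.
Here both period and group differ, so the two effects have to be weighed against each other.
Pb > Li: period and group pull opposite ways; the across-period shift dominates (716 vs 520 kJ/mol).
B > Pb: period and group pull opposite ways; the down-group shift dominates (801 vs 716 kJ/mol).
Be > B: this pair runs against the simple trend — see the exception note.
I > Be: period and group pull opposite ways; the across-period shift dominates (1008 vs 900 kJ/mol).
H > I: period and group pull opposite ways; the down-group shift dominates (1312 vs 1008 kJ/mol).
Note the exception: Be has a higher first ionization energy than B, contrary to the simple trend — removing B's lone 2p electron is easier than breaking Be's filled 2s².
For reference (kJ/mol): H 1312, Li 520, Be 900, B 801, I 1008, Pb 716.
So from highest to lowest: H > I > Be > B > Pb > Li.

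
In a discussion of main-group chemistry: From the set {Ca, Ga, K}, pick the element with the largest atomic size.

K

K is in period 4, group 1; Ca is in period 4, group 2; Ga is in period 4, group 13.
Radius decreases left→right (rising Z_eff, same n) and increases top→bottom (higher n).
All lie in period 4, so atomic radius increases right to left.
The largest atomic size among these belongs to K.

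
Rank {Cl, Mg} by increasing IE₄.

The fourth ionization energy removes an electron from the +3 ion. For each element: Cl³⁺ still has 4 valence electrons; Mg³⁺ is already 1 electron into the core.
Pulling an electron out of a noble-gas core costs far more than removing a remaining valence electron, so Mg sits at the high end of IE_4.
Tabulated IE_4 (kJ/mol): Cl 5159, Mg 10543.
So the fourth ionization energies run Cl < Mg.

Cl < Mg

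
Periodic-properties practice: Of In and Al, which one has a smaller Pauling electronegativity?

Al

Smaller atoms with higher effective nuclear charge are more electronegative.
All are in group 13; the group trend (electronegativity increases up the group) applies, with the exception below.
Note the exception: In has a higher electronegativity than Al, contrary to the simple trend — poor shielding by filled d (and f) subshells raises the heavier element's effective nuclear charge more than the simple down-group trend predicts.
Approximate values (Pauling): Al 1.61, In 1.78.
So Al has the smaller Pauling electronegativity (Al < In).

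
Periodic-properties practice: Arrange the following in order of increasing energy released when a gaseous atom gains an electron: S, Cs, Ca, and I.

Adding an electron releases more energy for atoms nearer the top right (short of the noble gases).
Neither a single period nor a single group — weigh both effects.
Cs > Ca: this pair runs against the simple trend — see the exception note.
S > Cs: both effects reinforce here, so S is clearly the higher of the two.
I > S: period and group pull opposite ways; the across-period shift dominates (295 vs 200 kJ/mol).
Note the exception: Cs has a higher electron affinity than Ca, contrary to the simple trend — adding an electron to Ca (ns²) has to open a new, higher-energy np subshell, which is unfavourable.
Approximate values (kJ/mol): S 200, Ca 2, I 295, Cs 46.
So from lowest to highest: Ca < Cs < S < I.

Ca < Cs < S < I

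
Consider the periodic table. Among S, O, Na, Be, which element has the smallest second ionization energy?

After 1 electron has been removed, what remains? S⁺ still has 5 valence electrons; O⁺ still has 5 valence electrons; Na⁺ is the bare [Ne] core; Be⁺ still has 1 valence electron.
Breaking into a closed-shell core is much more expensive than removing a leftover valence electron — Na has the largest IE_2 here.
Valence configurations: S⁺ [Ne]3s²3p³, O⁺ [He]2s²2p³, Be⁺ [He]2s¹.
The numbers (kJ/mol): S 2252, O 3388, Na 4562, Be 1757.
Overall IE_2 order: Be < S < O < Na.

Be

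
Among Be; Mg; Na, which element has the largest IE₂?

Na

IE_2 is the cost of taking one more electron from the +1 cation: Be⁺ still has 1 valence electron; Mg⁺ still has 1 valence electron; Na⁺ is the bare [Ne] core.
Pulling an electron out of a noble-gas core costs far more than removing a remaining valence electron, so Na sits at the high end of IE_2.
Valence configurations: Be⁺ [He]2s¹, Mg⁺ [Ne]3s¹.
Approximate IE_2 values (kJ/mol): Be 1757, Mg 1451, Na 4562.
So the second ionization energies run Mg < Be < Na.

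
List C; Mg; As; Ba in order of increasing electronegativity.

Ba < Mg < As < C

C is in period 2, group 14; Mg is in period 3, group 2; As is in period 4, group 15; Ba is in period 6, group 2.
Atoms toward the upper right of the periodic table pull bonding electrons most strongly.
These span different periods and groups, so the two trends combine.
Mg > Ba: they share group 2; the group trend gives Mg the larger value.
As > Mg: the two effects oppose for this pair; the across-period effect wins (2.18 vs 1.31).
C > As: the two effects oppose for this pair; the down-group effect wins (2.55 vs 2.18).
For reference (Pauling): C 2.55, Mg 1.31, As 2.18, Ba 0.89.
So from lowest to highest: Ba < Mg < As < C.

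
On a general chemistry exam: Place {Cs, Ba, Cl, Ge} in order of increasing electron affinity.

Cl is in period 3, group 17; Ge is in period 4, group 14; Cs is in period 6, group 1; Ba is in period 6, group 2.
Atoms with high Z_eff and room in the valence shell (especially the halogens) have the most exothermic electron affinities.
Neither a single period nor a single group — weigh both effects.
Cs > Ba: this pair runs against the simple trend — see the exception note.
Ge > Cs: both effects reinforce here, so Ge is clearly the higher of the two.
Cl > Ge: relative to Ge, both the across-period and down-group shifts push Cl's electron affinity up.
Note the exception: Cs has a higher electron affinity than Ba, contrary to the simple trend — adding an electron to Ba (ns²) has to open a new, higher-energy np subshell, which is unfavourable.
Tabulated electron affinity (kJ/mol): Cl 349, Ge 119, Cs 46, Ba 14.
So from lowest to highest: Ba < Cs < Ge < Cl.

Ba < Cs < Ge < Cl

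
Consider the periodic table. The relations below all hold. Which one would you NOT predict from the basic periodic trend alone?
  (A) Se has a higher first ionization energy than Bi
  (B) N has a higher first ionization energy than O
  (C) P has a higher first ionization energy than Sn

The general trend: first ionization energy increases across a period and decreases down a group.
(A) Se (period 4, group 16) vs Bi (period 6, group 15): the stated order agrees with the simple trend.
(B) N (period 2, group 15) vs O (period 2, group 16): the stated order contradicts the simple trend.
(C) P (period 3, group 15) vs Sn (period 5, group 14): the stated order agrees with the simple trend.
The exception is (B): pairing an electron in O's 2p⁴ costs repulsion energy, so O ionizes more easily than half-filled N (2p³).

(B)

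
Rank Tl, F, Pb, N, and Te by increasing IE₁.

First ionization energy rises across a period (greater Z_eff holds electrons more tightly) and falls down a group (valence electrons are farther from the nucleus).
Neither a single period nor a single group — weigh both effects.
Pb > Tl: Pb lies to the right of Tl in period 6, so the across-period effect alone puts Pb higher.
Te > Pb: both effects reinforce here, so Te is clearly the higher of the two.
N > Te: the two effects oppose for this pair; the down-group effect wins (1402 vs 869 kJ/mol).
F > N: both are in period 2; the period trend gives F the larger value.
For reference (kJ/mol): N 1402, F 1681, Te 869, Tl 589, Pb 716.
So from lowest to highest: Tl < Pb < Te < N < F.

Tl < Pb < Te < N < F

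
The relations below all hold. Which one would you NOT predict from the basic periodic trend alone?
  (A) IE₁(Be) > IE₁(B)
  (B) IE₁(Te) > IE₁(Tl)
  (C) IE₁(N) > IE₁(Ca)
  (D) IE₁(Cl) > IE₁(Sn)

(A)

The general trend: IE₁ increases across a period and decreases down a group.
(A) Be (period 2, group 2) vs B (period 2, group 13): the stated order contradicts the simple trend.
(B) Te (period 5, group 16) vs Tl (period 6, group 13): the stated order agrees with the simple trend.
(C) N (period 2, group 15) vs Ca (period 4, group 2): the stated order agrees with the simple trend.
(D) Cl (period 3, group 17) vs Sn (period 5, group 14): the stated order agrees with the simple trend.
The exception is (A): removing B's lone 2p electron is easier than breaking Be's filled 2s².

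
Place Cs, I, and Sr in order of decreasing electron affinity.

I > Cs > Sr

Atoms with high Z_eff and room in the valence shell (especially the halogens) have the most exothermic electron affinities.
These span different periods and groups, so the two trends combine.
Cs > Sr: this pair runs against the simple trend — see the exception note.
I > Cs: both effects reinforce here, so I is clearly the higher of the two.
Note the exception: Cs has a higher electron affinity than Sr, contrary to the simple trend — adding an electron to Sr (ns²) has to open a new, higher-energy np subshell, which is unfavourable.
Approximate values (kJ/mol): Sr 5, I 295, Cs 46.
So from highest to lowest: I > Cs > Sr.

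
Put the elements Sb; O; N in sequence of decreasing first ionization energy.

N is in period 2, group 15; O is in period 2, group 16; Sb is in period 5, group 15.
IE₁ increases left→right with effective nuclear charge and decreases top→bottom as the valence shell moves farther out.
These span different periods and groups, so the two trends combine.
O > Sb: relative to Sb, both the across-period and down-group shifts push O's first ionization energy up.
N > O: this pair runs against the simple trend — see the exception note.
Note the exception: N has a higher first ionization energy than O, contrary to the simple trend — pairing an electron in O's 2p⁴ costs repulsion energy, so O ionizes more easily than half-filled N (2p³).
Tabulated first ionization energy (kJ/mol): N 1402, O 1314, Sb 831.
So from highest to lowest: N > O > Sb.

N > O > Sb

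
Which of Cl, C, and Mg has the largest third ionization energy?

Mg

IE_3 is the cost of taking one more electron from the +2 cation: Cl²⁺ still has 5 valence electrons; C²⁺ still has 2 valence electrons; Mg²⁺ is the bare [Ne] core.
Breaking into a closed-shell core is much more expensive than removing a leftover valence electron — Mg has the largest IE_3 here.
Valence configurations: Cl²⁺ [Ne]3s²3p³, C²⁺ [He]2s².
Approximate IE_3 values (kJ/mol): Cl 3822, C 4620, Mg 7733.
Overall IE_3 order: Cl < C < Mg.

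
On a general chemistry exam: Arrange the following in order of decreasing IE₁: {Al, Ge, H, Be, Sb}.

H, Be, Sb, Ge, Al

H is in period 1, group 1; Be is in period 2, group 2; Al is in period 3, group 13; Ge is in period 4, group 14; Sb is in period 5, group 15.
Across a period the outer electron is held more tightly (higher IE₁); down a group it sits in a higher shell, more shielded, and comes off more easily.
These sit on a diagonal, where the across-period and down-group effects partly cancel.
Ge > Al: the two effects oppose for this pair; the across-period effect wins (762 vs 578 kJ/mol).
Sb > Ge: period and group pull opposite ways; the across-period shift dominates (831 vs 762 kJ/mol).
Be > Sb: period and group pull opposite ways; the down-group shift dominates (900 vs 831 kJ/mol).
H > Be: period and group pull opposite ways; the down-group shift dominates (1312 vs 900 kJ/mol).
Approximate values (kJ/mol): H 1312, Be 900, Al 578, Ge 762, Sb 831.
So from highest to lowest: H > Be > Sb > Ge > Al.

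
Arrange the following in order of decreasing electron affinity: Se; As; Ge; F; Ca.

F > Se > Ge > As > Ca

F is in period 2, group 17; Ca is in period 4, group 2; Ge is in period 4, group 14; As is in period 4, group 15; Se is in period 4, group 16.
Adding an electron releases more energy for atoms nearer the top right (short of the noble gases).
Here both period and group differ, so the two effects have to be weighed against each other.
As > Ca: As lies to the right of Ca in period 4, so the across-period effect alone puts As higher.
Ge > As: this pair runs against the simple trend — see the exception note.
Se > Ge: both are in period 4; the period trend gives Se the larger value.
F > Se: relative to Se, both the across-period and down-group shifts push F's electron affinity up.
Note the exception: Ge has a higher electron affinity than As, contrary to the simple trend — adding an electron to As's half-filled 4p³ is unfavourable, so Ge (4p²) has the more exothermic EA.
Tabulated electron affinity (kJ/mol): F 328, Ca 2, Ge 119, As 78, Se 195.
So from highest to lowest: F > Se > Ge > As > Ca.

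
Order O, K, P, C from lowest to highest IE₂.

IE_2 is the cost of taking one more electron from the +1 cation: O⁺ still has 5 valence electrons; K⁺ is the bare [Ar] core; P⁺ still has 4 valence electrons; C⁺ still has 3 valence electrons.
Usually core removal costs more than valence removal, but here the competition is close: a tightly held n=2 valence electron can cost more to remove than an n=3 core electron, so the actual values have to decide it.
Valence configurations: O⁺ [He]2s²2p³, P⁺ [Ne]3s²3p², C⁺ [He]2s²2p¹.
The numbers (kJ/mol): O 3388, K 3052, P 1907, C 2353.
Overall IE_2 order: P < C < K < O.

P < C < K < O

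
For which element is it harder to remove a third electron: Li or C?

Li

After 2 electrons have been removed, what remains? Li²⁺ is already 1 electron into the core; C²⁺ still has 2 valence electrons.
Breaking into a closed-shell core is much more expensive than removing a leftover valence electron — Li has the largest IE_3 here.
Approximate IE_3 values (kJ/mol): Li 11815, C 4620.
Overall IE_3 order: C < Li.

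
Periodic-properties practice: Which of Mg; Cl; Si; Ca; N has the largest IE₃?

After 2 electrons have been removed, what remains? Mg²⁺ is the bare [Ne] core; Cl²⁺ still has 5 valence electrons; Si²⁺ still has 2 valence electrons; Ca²⁺ is the bare [Ar] core; N²⁺ still has 3 valence electrons.
Core electrons are held far more tightly than valence electrons, so Ca and Mg top the IE_3 order.
Valence configurations: Cl²⁺ [Ne]3s²3p³, Si²⁺ [Ne]3s², N²⁺ [He]2s²2p¹.
Tabulated IE_3 (kJ/mol): Mg 7733, Cl 3822, Si 3232, Ca 4912, N 4578.
So the third ionization energies run Si < Cl < N < Ca < Mg.

Mg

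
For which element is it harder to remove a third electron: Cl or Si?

Consider each +2 ion: Cl²⁺ still has 5 valence electrons; Si²⁺ still has 2 valence electrons.
All are still removing valence electrons, so compare the +2 ions as you would atoms: IE_3 generally rises across a period (higher Z_eff) and falls down a group (larger shell), subject to the usual subshell exceptions.
Valence configurations: Cl²⁺ [Ne]3s²3p³, Si²⁺ [Ne]3s².
Tabulated IE_3 (kJ/mol): Cl 3822, Si 3232.
Overall IE_3 order: Si < Cl.

Cl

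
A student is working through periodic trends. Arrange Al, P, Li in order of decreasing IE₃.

After 2 electrons have been removed, what remains? Al²⁺ still has 1 valence electron; P²⁺ still has 3 valence electrons; Li²⁺ is already 1 electron into the core.
Pulling an electron out of a noble-gas core costs far more than removing a remaining valence electron, so Li sits at the high end of IE_3.
Valence configurations: Al²⁺ [Ne]3s¹, P²⁺ [Ne]3s²3p¹.
The numbers (kJ/mol): Al 2745, P 2914, Li 11815.
Overall IE_3 order: Al < P < Li.

Li > P > Al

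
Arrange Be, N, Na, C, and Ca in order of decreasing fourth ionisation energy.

Be > Na > N > Ca > C

The fourth ionization energy removes an electron from the +3 ion. For each element: Be³⁺ is already 1 electron into the core; N³⁺ still has 2 valence electrons; Na³⁺ is already 2 electrons into the core; C³⁺ still has 1 valence electron; Ca³⁺ is already 1 electron into the core.
Usually core removal costs more than valence removal, but here the competition is close: a tightly held n=2 valence electron can cost more to remove than an n=3 core electron, so the actual values have to decide it.
Valence configurations: N³⁺ [He]2s², C³⁺ [He]2s¹.
The numbers (kJ/mol): Be 21007, N 7475, Na 9543, C 6223, Ca 6491.
Hence IE_4: C < Ca < N < Na < Be.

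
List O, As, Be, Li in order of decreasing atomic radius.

Li, As, Be, O

Li is in period 2, group 1; Be is in period 2, group 2; O is in period 2, group 16; As is in period 4, group 15.
Moving right in a period, electrons are added to the same shell under a stronger nuclear pull, so atoms get smaller; moving down, a new shell is opened and atoms get larger.
Neither a single period nor a single group — weigh both effects.
Be > O: Be lies to the left of O in period 2, so the across-period effect alone puts Be larger.
As > Be: period and group pull opposite ways; the down-group shift dominates (121 vs 102 pm).
Li > As: the two effects oppose for this pair; the across-period effect wins (133 vs 121 pm).
Approximate values (pm): Li 133, Be 102, O 63, As 121.
So from largest to smallest: Li > As > Be > O.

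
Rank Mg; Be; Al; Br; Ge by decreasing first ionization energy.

First ionization energy rises across a period (greater Z_eff holds electrons more tightly) and falls down a group (valence electrons are farther from the nucleus).
These span different periods and groups, so the two trends combine.
Mg > Al: this pair runs against the simple trend — see the exception note.
Ge > Mg: the two effects oppose for this pair; the across-period effect wins (762 vs 738 kJ/mol).
Be > Ge: the two effects oppose for this pair; the down-group effect wins (900 vs 762 kJ/mol).
Br > Be: period and group pull opposite ways; the across-period shift dominates (1140 vs 900 kJ/mol).
Note the exception: Mg has a higher first ionization energy than Al, contrary to the simple trend — Al's single 3p electron is easier to remove than one from Mg's filled 3s².
Approximate values (kJ/mol): Be 900, Mg 738, Al 578, Ge 762, Br 1140.
So from highest to lowest: Br > Be > Ge > Mg > Al.

Br > Be > Ge > Mg > Al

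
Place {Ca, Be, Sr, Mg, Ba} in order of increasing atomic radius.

Be is in period 2, group 2; Mg is in period 3, group 2; Ca is in period 4, group 2; Sr is in period 5, group 2; Ba is in period 6, group 2.
Moving right in a period, electrons are added to the same shell under a stronger nuclear pull, so atoms get smaller; moving down, a new shell is opened and atoms get larger.
All are in group 2, so atomic radius increases down the group.
So from smallest to largest: Be < Mg < Ca < Sr < Ba.

Be, Mg, Ca, Sr, Ba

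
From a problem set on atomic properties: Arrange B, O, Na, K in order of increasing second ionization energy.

B < K < O < Na

The second ionization energy removes an electron from the +1 ion. For each element: B⁺ still has 2 valence electrons; O⁺ still has 5 valence electrons; Na⁺ is the bare [Ne] core; K⁺ is the bare [Ar] core.
Usually core removal costs more than valence removal, but here the competition is close: a tightly held n=2 valence electron can cost more to remove than an n=3 core electron, so the actual values have to decide it.
Valence configurations: B⁺ [He]2s², O⁺ [He]2s²2p³.
Tabulated IE_2 (kJ/mol): B 2427, O 3388, Na 4562, K 3052.
Overall IE_2 order: B < K < O < Na.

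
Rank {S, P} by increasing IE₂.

P < S

IE_2 is the cost of taking one more electron from the +1 cation: S⁺ still has 5 valence electrons; P⁺ still has 4 valence electrons.
All are still removing valence electrons, so compare the +1 ions as you would atoms: IE_2 generally rises across a period (higher Z_eff) and falls down a group (larger shell), subject to the usual subshell exceptions.
Valence configurations: S⁺ [Ne]3s²3p³, P⁺ [Ne]3s²3p².
The numbers (kJ/mol): S 2252, P 1907.
So the second ionization energies run P < S.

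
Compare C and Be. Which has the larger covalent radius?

Be

Be is in period 2, group 2; C is in period 2, group 14.
Moving right in a period, electrons are added to the same shell under a stronger nuclear pull, so atoms get smaller; moving down, a new shell is opened and atoms get larger.
All lie in period 2, so atomic radius increases right to left.
So Be has the larger covalent radius (Be > C).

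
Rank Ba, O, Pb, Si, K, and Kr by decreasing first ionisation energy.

IE₁ increases left→right with effective nuclear charge and decreases top→bottom as the valence shell moves farther out.
Neither a single period nor a single group — weigh both effects.
Ba > K: period and group pull opposite ways; the across-period shift dominates (503 vs 419 kJ/mol).
Pb > Ba: Pb lies to the right of Ba in period 6, so the across-period effect alone puts Pb higher.
Si > Pb: they share group 14; the group trend gives Si the larger value.
O > Si: both effects reinforce here, so O is clearly the higher of the two.
Kr > O: period and group pull opposite ways; the across-period shift dominates (1351 vs 1314 kJ/mol).
Approximate values (kJ/mol): O 1314, Si 786, K 419, Kr 1351, Ba 503, Pb 716.
So from highest to lowest: Kr > O > Si > Pb > Ba > K.

Kr, O, Si, Pb, Ba, K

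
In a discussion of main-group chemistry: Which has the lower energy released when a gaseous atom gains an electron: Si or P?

Atoms with high Z_eff and room in the valence shell (especially the halogens) have the most exothermic electron affinities.
All lie in period 3; the across-period trend (electron affinity increases left to right) applies, with the exception below.
Note the exception: Si has a higher electron affinity than P, contrary to the simple trend — adding an electron to P's half-filled 3p³ is unfavourable, so Si (3p²) has the more exothermic EA.
Approximate values (kJ/mol): Si 134, P 72.
So P has the lower energy released when a gaseous atom gains an electron (P < Si).

P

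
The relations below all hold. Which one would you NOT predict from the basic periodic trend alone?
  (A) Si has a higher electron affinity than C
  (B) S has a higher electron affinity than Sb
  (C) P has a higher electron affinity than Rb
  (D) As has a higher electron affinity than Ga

(A)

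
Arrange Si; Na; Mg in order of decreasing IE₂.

After 1 electron has been removed, what remains? Si⁺ still has 3 valence electrons; Na⁺ is the bare [Ne] core; Mg⁺ still has 1 valence electron.
Core electrons are held far more tightly than valence electrons, so Na tops the IE_2 order.
Valence configurations: Si⁺ [Ne]3s²3p¹, Mg⁺ [Ne]3s¹.
Approximate IE_2 values (kJ/mol): Si 1577, Na 4562, Mg 1451.
Overall IE_2 order: Mg < Si < Na.

Na > Si > Mg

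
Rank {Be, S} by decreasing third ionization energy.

After 2 electrons have been removed, what remains? Be²⁺ is the bare [He] core; S²⁺ still has 4 valence electrons.
Pulling an electron out of a noble-gas core costs far more than removing a remaining valence electron, so Be sits at the high end of IE_3.
The numbers (kJ/mol): Be 14849, S 3357.
Overall IE_3 order: S < Be.

Be > S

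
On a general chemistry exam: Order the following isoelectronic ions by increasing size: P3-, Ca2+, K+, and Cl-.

All of these have 18 electrons, so size is governed by nuclear charge alone: the more protons, the stronger the pull on the same electron cloud, and the smaller the ion.
Nuclear charges: Ca2+ (Z=20), K+ (Z=19), Cl- (Z=17), P3- (Z=15).
Smallest to largest: Ca2+ < K+ < Cl- < P3-.

Ca2+, K+, Cl-, P3-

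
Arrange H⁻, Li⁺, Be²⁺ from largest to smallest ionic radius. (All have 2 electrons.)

H⁻, Li⁺, Be²⁺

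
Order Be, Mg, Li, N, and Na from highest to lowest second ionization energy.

After 1 electron has been removed, what remains? Be⁺ still has 1 valence electron; Mg⁺ still has 1 valence electron; Li⁺ is the bare [He] core; N⁺ still has 4 valence electrons; Na⁺ is the bare [Ne] core.
Pulling an electron out of a noble-gas core costs far more than removing a remaining valence electron, so Na and Li sit at the high end of IE_2.
Valence configurations: Be⁺ [He]2s¹, Mg⁺ [Ne]3s¹, N⁺ [He]2s²2p².
Tabulated IE_2 (kJ/mol): Be 1757, Mg 1451, Li 7298, N 2856, Na 4562.
Overall IE_2 order: Mg < Be < N < Na < Li.

Li, Na, N, Be, Mg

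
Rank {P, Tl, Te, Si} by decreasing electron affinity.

Te, Si, P, Tl

Si is in period 3, group 14; P is in period 3, group 15; Te is in period 5, group 16; Tl is in period 6, group 13.
Adding an electron releases more energy for atoms nearer the top right (short of the noble gases).
Neither a single period nor a single group — weigh both effects.
P > Tl: both effects reinforce here, so P is clearly the higher of the two.
Si > P: this pair runs against the simple trend — see the exception note.
Te > Si: period and group pull opposite ways; the across-period shift dominates (190 vs 134 kJ/mol).
Note the exception: Si has a higher electron affinity than P, contrary to the simple trend — adding an electron to P's half-filled 3p³ is unfavourable, so Si (3p²) has the more exothermic EA.
For reference (kJ/mol): Si 134, P 72, Te 190, Tl 19.
So from highest to lowest: Te > Si > P > Tl.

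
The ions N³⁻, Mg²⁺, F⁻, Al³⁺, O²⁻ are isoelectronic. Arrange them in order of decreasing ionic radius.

All of these have 10 electrons, so size is governed by nuclear charge alone: the more protons, the stronger the pull on the same electron cloud, and the smaller the ion.
Nuclear charges: Al³⁺ (Z=13), Mg²⁺ (Z=12), F⁻ (Z=9), O²⁻ (Z=8), N³⁻ (Z=7).
Largest to smallest: N³⁻ > O²⁻ > F⁻ > Mg²⁺ > Al³⁺.

N³⁻ > O²⁻ > F⁻ > Mg²⁺ > Al³⁺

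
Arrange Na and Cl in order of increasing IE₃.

Consider each +2 ion: Na²⁺ is already 1 electron into the core; Cl²⁺ still has 5 valence electrons.
Core electrons are held far more tightly than valence electrons, so Na tops the IE_3 order.
The numbers (kJ/mol): Na 6910, Cl 3822.
Hence IE_3: Cl < Na.

Cl < Na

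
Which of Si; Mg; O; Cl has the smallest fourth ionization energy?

Si

After 3 electrons have been removed, what remains? Si³⁺ still has 1 valence electron; Mg³⁺ is already 1 electron into the core; O³⁺ still has 3 valence electrons; Cl³⁺ still has 4 valence electrons.
Pulling an electron out of a noble-gas core costs far more than removing a remaining valence electron, so Mg sits at the high end of IE_4.
Valence configurations: Si³⁺ [Ne]3s¹, O³⁺ [He]2s²2p¹, Cl³⁺ [Ne]3s²3p².
The numbers (kJ/mol): Si 4356, Mg 10543, O 7469, Cl 5159.
Overall IE_4 order: Si < Cl < O < Mg.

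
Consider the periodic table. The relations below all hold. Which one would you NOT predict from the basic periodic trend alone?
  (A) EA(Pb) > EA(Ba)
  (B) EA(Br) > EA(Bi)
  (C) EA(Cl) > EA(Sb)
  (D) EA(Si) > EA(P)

(D)

The general trend: electron affinity increases across a period and decreases down a group.
(A) Pb (period 6, group 14) vs Ba (period 6, group 2): the stated order agrees with the simple trend.
(B) Br (period 4, group 17) vs Bi (period 6, group 15): the stated order agrees with the simple trend.
(C) Cl (period 3, group 17) vs Sb (period 5, group 15): the stated order agrees with the simple trend.
(D) Si (period 3, group 14) vs P (period 3, group 15): the stated order contradicts the simple trend.
The exception is (D): adding an electron to P's half-filled 3p³ is unfavourable, so Si (3p²) has the more exothermic EA.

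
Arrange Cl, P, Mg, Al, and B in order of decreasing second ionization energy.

B > Cl > P > Al > Mg

IE_2 is the cost of taking one more electron from the +1 cation: Cl⁺ still has 6 valence electrons; P⁺ still has 4 valence electrons; Mg⁺ still has 1 valence electron; Al⁺ still has 2 valence electrons; B⁺ still has 2 valence electrons.
All are still removing valence electrons, so compare the +1 ions as you would atoms: IE_2 generally rises across a period (higher Z_eff) and falls down a group (larger shell), subject to the usual subshell exceptions.
Valence configurations: Cl⁺ [Ne]3s²3p⁴, P⁺ [Ne]3s²3p², Mg⁺ [Ne]3s¹, Al⁺ [Ne]3s², B⁺ [He]2s².
Tabulated IE_2 (kJ/mol): Cl 2298, P 1907, Mg 1451, Al 1817, B 2427.
Putting it together, IE_2: Mg < Al < P < Cl < B.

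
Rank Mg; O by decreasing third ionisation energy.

Consider each +2 ion: Mg²⁺ is the bare [Ne] core; O²⁺ still has 4 valence electrons.
Breaking into a closed-shell core is much more expensive than removing a leftover valence electron — Mg has the largest IE_3 here.
The numbers (kJ/mol): Mg 7733, O 5300.
Hence IE_3: O < Mg.

Mg > O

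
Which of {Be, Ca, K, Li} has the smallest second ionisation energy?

Ca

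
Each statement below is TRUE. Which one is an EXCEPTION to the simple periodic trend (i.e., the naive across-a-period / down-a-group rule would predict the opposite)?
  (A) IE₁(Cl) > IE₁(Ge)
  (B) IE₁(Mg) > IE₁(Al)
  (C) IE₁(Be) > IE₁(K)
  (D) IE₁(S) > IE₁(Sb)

(B)

The general trend: IE₁ increases across a period and decreases down a group.
(A) Cl (period 3, group 17) vs Ge (period 4, group 14): the stated order agrees with the simple trend.
(B) Mg (period 3, group 2) vs Al (period 3, group 13): the stated order contradicts the simple trend.
(C) Be (period 2, group 2) vs K (period 4, group 1): the stated order agrees with the simple trend.
(D) S (period 3, group 16) vs Sb (period 5, group 15): the stated order agrees with the simple trend.
The exception is (B): Al's single 3p electron is easier to remove than one from Mg's filled 3s².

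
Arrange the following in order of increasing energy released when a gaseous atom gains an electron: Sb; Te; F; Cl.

Sb, Te, F, Cl

Adding an electron releases more energy for atoms nearer the top right (short of the noble gases).
Here both period and group differ, so the two effects have to be weighed against each other.
Te > Sb: both are in period 5; the period trend gives Te the larger value.
F > Te: both effects reinforce here, so F is clearly the higher of the two.
Cl > F: this pair runs against the simple trend — see the exception note.
Note the exception: Cl has a higher electron affinity than F, contrary to the simple trend — F's small 2p subshell makes the incoming electron feel strong e⁻–e⁻ repulsion, so Cl actually releases more energy on gaining an electron.
Approximate values (kJ/mol): F 328, Cl 349, Sb 103, Te 190.
So from lowest to highest: Sb < Te < F < Cl.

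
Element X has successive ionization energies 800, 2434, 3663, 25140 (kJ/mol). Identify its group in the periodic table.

Group 13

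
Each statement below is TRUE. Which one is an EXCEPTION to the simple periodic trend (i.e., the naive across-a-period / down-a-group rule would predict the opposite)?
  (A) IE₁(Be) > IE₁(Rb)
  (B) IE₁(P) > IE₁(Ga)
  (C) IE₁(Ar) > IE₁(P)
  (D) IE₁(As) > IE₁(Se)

(D)

The general trend: IE₁ increases across a period and decreases down a group.
(A) Be (period 2, group 2) vs Rb (period 5, group 1): the stated order agrees with the simple trend.
(B) P (period 3, group 15) vs Ga (period 4, group 13): the stated order agrees with the simple trend.
(C) Ar (period 3, group 18) vs P (period 3, group 15): the stated order agrees with the simple trend.
(D) As (period 4, group 15) vs Se (period 4, group 16): the stated order contradicts the simple trend.
The exception is (D): Se (4p⁴) ionizes more easily than half-filled As (4p³).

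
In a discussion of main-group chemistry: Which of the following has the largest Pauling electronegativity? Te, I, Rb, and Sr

I

Rb is in period 5, group 1; Sr is in period 5, group 2; Te is in period 5, group 16; I is in period 5, group 17.
Atoms toward the upper right of the periodic table pull bonding electrons most strongly.
All lie in period 5, so electronegativity increases left to right.
The largest Pauling electronegativity among these belongs to I.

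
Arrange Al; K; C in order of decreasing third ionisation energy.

C, K, Al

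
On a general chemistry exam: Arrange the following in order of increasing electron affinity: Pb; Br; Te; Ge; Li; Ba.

Adding an electron releases more energy for atoms nearer the top right (short of the noble gases).
These span different periods and groups, so the two trends combine.
Pb > Ba: Pb lies to the right of Ba in period 6, so the across-period effect alone puts Pb higher.
Li > Pb: period and group pull opposite ways; the down-group shift dominates (60 vs 35 kJ/mol).
Ge > Li: period and group pull opposite ways; the across-period shift dominates (119 vs 60 kJ/mol).
Te > Ge: the two effects oppose for this pair; the across-period effect wins (190 vs 119 kJ/mol).
Br > Te: both effects reinforce here, so Br is clearly the higher of the two.
For reference (kJ/mol): Li 60, Ge 119, Br 325, Te 190, Ba 14, Pb 35.
So from lowest to highest: Ba < Pb < Li < Ge < Te < Br.

Ba, Pb, Li, Ge, Te, Br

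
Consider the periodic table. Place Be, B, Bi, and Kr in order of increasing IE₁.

Bi, B, Be, Kr

Across a period the outer electron is held more tightly (higher IE₁); down a group it sits in a higher shell, more shielded, and comes off more easily.
These span different periods and groups, so the two trends combine.
B > Bi: period and group pull opposite ways; the down-group shift dominates (801 vs 703 kJ/mol).
Be > B: this pair runs against the simple trend — see the exception note.
Kr > Be: period and group pull opposite ways; the across-period shift dominates (1351 vs 900 kJ/mol).
Note the exception: Be has a higher first ionization energy than B, contrary to the simple trend — removing B's lone 2p electron is easier than breaking Be's filled 2s².
For reference (kJ/mol): Be 900, B 801, Kr 1351, Bi 703.
So from lowest to highest: Bi < B < Be < Kr.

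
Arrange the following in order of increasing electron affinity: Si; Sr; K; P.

Si is in period 3, group 14; P is in period 3, group 15; K is in period 4, group 1; Sr is in period 5, group 2.
Electron affinity generally becomes more exothermic across a period toward the halogens and less exothermic down a group.
Neither a single period nor a single group — weigh both effects.
K > Sr: period and group pull opposite ways; the down-group shift dominates (48 vs 5 kJ/mol).
P > K: relative to K, both the across-period and down-group shifts push P's electron affinity up.
Si > P: this pair runs against the simple trend — see the exception note.
Note the exception: Si has a higher electron affinity than P, contrary to the simple trend — adding an electron to P's half-filled 3p³ is unfavourable, so Si (3p²) has the more exothermic EA.
For reference (kJ/mol): Si 134, P 72, K 48, Sr 5.
So from lowest to highest: Sr < K < P < Si.

Sr, K, P, Si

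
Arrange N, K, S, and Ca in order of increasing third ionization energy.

After 2 electrons have been removed, what remains? N²⁺ still has 3 valence electrons; K²⁺ is already 1 electron into the core; S²⁺ still has 4 valence electrons; Ca²⁺ is the bare [Ar] core.
Usually core removal costs more than valence removal, but here the competition is close: a tightly held n=2 valence electron can cost more to remove than an n=3 core electron, so the actual values have to decide it.
Valence configurations: N²⁺ [He]2s²2p¹, S²⁺ [Ne]3s²3p².
Tabulated IE_3 (kJ/mol): N 4578, K 4420, S 3357, Ca 4912.
So the third ionization energies run S < K < N < Ca.

S < K < N < Ca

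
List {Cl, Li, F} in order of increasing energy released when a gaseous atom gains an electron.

Li < F < Cl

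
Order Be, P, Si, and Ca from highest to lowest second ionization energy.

P > Be > Si > Ca

Consider each +1 ion: Be⁺ still has 1 valence electron; P⁺ still has 4 valence electrons; Si⁺ still has 3 valence electrons; Ca⁺ still has 1 valence electron.
All are still removing valence electrons, so compare the +1 ions as you would atoms: IE_2 generally rises across a period (higher Z_eff) and falls down a group (larger shell), subject to the usual subshell exceptions.
Valence configurations: Be⁺ [He]2s¹, P⁺ [Ne]3s²3p², Si⁺ [Ne]3s²3p¹, Ca⁺ [Ar]4s¹.
Tabulated IE_2 (kJ/mol): Be 1757, P 1907, Si 1577, Ca 1145.
Hence IE_2: Ca < Si < Be < P.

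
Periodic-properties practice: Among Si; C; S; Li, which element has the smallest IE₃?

The third ionization energy removes an electron from the +2 ion. For each element: Si²⁺ still has 2 valence electrons; C²⁺ still has 2 valence electrons; S²⁺ still has 4 valence electrons; Li²⁺ is already 1 electron into the core.
Pulling an electron out of a noble-gas core costs far more than removing a remaining valence electron, so Li sits at the high end of IE_3.
Valence configurations: Si²⁺ [Ne]3s², C²⁺ [He]2s², S²⁺ [Ne]3s²3p².
Tabulated IE_3 (kJ/mol): Si 3232, C 4620, S 3357, Li 11815.
Putting it together, IE_3: Si < S < C < Li.

Si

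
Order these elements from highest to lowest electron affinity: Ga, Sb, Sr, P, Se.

Se > Sb > P > Ga > Sr

EA tends to increase across a period and decrease down a group, though the pattern is less regular than for IE or radius.
Neither a single period nor a single group — weigh both effects.
Ga > Sr: both effects reinforce here, so Ga is clearly the higher of the two.
P > Ga: both effects reinforce here, so P is clearly the higher of the two.
Sb > P: this pair runs against the simple trend — see the exception note.
Se > Sb: both effects reinforce here, so Se is clearly the higher of the two.
Note the exception: Sb has a higher electron affinity than P, contrary to the simple trend — both are half-filled np³, but the pairing/repulsion penalty for the added electron shrinks as the p orbitals become larger and more diffuse down the group, and for Sb that outweighs the weaker nuclear attraction.
Approximate values (kJ/mol): P 72, Ga 29, Se 195, Sr 5, Sb 103.
So from highest to lowest: Se > Sb > P > Ga > Sr.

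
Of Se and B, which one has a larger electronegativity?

Se

B is in period 2, group 13; Se is in period 4, group 16.
Atoms toward the upper right of the periodic table pull bonding electrons most strongly.
Neither a single period nor a single group — weigh both effects.
Se > B: the two effects oppose for this pair; the across-period effect wins (2.55 vs 2.04).
Approximate values (Pauling): B 2.04, Se 2.55.
So Se has the larger electronegativity (Se > B).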